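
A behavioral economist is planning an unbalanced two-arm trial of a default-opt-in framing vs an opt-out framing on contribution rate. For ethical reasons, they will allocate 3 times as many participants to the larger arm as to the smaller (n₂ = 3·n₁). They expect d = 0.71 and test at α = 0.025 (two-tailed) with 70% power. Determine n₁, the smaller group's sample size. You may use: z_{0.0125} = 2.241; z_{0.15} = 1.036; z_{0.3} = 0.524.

n₁ = 21

With allocation ratio k = n₂/n₁ = 3, Var(x̄₁−x̄₂) = σ²(1/n₁ + 1/(k·n₁)) = σ²·(k+1)/(k·n₁).
So n₁ = (1 + 1/k)·((z_{α/2} + z_β)/d)² = 1.333 × (2.765/0.71)².
n₁ = 1.333 × 15.17 = 20.2.
Round up: n₁ = 21, giving n₂ = 3 × 21 = 63.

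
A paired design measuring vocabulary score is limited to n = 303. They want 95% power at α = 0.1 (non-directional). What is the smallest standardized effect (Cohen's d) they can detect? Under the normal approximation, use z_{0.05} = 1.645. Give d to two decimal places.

For a single sample (or paired design) of n = 303: d_min = (z_{α/2} + z_β)/√n.
z-sum = 1.645 + 1.645 = 3.290.
d_min = 3.290 / √303 = 3.290 / 17.407 = 0.189.

d_min ≈ 0.19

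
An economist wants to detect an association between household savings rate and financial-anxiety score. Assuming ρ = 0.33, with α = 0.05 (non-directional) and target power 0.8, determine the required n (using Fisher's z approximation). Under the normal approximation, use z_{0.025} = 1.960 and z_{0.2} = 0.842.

n = 70

Fisher's z: C = ½·ln((1+r)/(1−r)) = ½·ln(1.9851) = 0.3428.
n = ((z_{α/2} + z_β)/C)² + 3.
(1.960 + 0.842) / 0.3428 = 2.802 / 0.3428 = 8.174.
n = 8.174² + 3 = 66.81 + 3 = 69.8.
Round up.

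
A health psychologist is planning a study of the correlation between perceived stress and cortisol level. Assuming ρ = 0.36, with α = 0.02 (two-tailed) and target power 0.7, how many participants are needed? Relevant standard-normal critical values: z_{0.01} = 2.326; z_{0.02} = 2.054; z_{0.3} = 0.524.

Fisher's z: C = ½·ln((1+r)/(1−r)) = ½·ln(2.1250) = 0.3769.
n = ((z_{α/2} + z_β)/C)² + 3.
(2.326 + 0.524) / 0.3769 = 2.850 / 0.3769 = 7.562.
n = 7.562² + 3 = 57.18 + 3 = 60.2.
Round up.

n = 61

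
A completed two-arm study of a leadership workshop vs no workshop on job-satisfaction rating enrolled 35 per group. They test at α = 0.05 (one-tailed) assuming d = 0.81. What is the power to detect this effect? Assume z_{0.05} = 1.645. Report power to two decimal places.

power ≈ 0.96

For two equal groups, power = Φ(d·√(n/2) − z_{α}).
d·√(n/2) = 0.81 × √(35/2) = 0.81 × 4.183 = 3.388.
z_β = 3.388 − 1.645 = 1.743.
Power = Φ(1.743) = 0.959.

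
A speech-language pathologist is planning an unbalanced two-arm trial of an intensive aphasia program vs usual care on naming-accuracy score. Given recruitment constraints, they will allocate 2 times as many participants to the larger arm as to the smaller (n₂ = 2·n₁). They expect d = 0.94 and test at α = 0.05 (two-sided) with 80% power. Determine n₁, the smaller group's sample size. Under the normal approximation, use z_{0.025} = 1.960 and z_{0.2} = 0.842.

With allocation ratio k = n₂/n₁ = 2, Var(x̄₁−x̄₂) = σ²(1/n₁ + 1/(k·n₁)) = σ²·(k+1)/(k·n₁).
So n₁ = (1 + 1/k)·((z_{α/2} + z_β)/d)² = 1.500 × (2.802/0.94)².
n₁ = 1.500 × 8.89 = 13.3.
Round up: n₁ = 14, giving n₂ = 2 × 14 = 28.

n₁ = 14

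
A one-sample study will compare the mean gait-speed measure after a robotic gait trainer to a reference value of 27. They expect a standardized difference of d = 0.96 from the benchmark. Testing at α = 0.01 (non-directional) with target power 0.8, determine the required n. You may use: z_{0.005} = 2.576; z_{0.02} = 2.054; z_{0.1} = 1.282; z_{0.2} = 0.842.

n = 13

For a one-sample test: n = ((z_{α/2} + z_β) / d)².
z_{α/2} + z_β = 2.576 + 0.842 = 3.418.
n = (3.418 / 0.96)² = 3.560² = 12.68.
Round up.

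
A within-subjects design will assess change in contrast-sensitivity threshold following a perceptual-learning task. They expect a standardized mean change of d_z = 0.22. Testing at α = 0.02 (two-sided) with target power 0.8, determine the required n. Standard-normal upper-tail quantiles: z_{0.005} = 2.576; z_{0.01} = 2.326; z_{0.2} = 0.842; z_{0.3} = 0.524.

n = 208 pairs

For a paired (one-sample on differences) test: n = ((z_{α/2} + z_β) / d)².
z_{α/2} + z_β = 2.326 + 0.842 = 3.168.
n = (3.168 / 0.22)² = 14.400² = 207.36.
Round up.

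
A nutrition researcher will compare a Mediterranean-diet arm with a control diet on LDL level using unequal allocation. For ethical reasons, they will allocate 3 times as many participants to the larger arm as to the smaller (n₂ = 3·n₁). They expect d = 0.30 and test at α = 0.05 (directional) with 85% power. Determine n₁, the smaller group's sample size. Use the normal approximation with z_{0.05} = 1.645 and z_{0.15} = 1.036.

With allocation ratio k = n₂/n₁ = 3, Var(x̄₁−x̄₂) = σ²(1/n₁ + 1/(k·n₁)) = σ²·(k+1)/(k·n₁).
So n₁ = (1 + 1/k)·((z_{α} + z_β)/d)² = 1.333 × (2.681/0.30)².
n₁ = 1.333 × 79.86 = 106.5.
Round up: n₁ = 107, giving n₂ = 3 × 107 = 321.

n₁ = 107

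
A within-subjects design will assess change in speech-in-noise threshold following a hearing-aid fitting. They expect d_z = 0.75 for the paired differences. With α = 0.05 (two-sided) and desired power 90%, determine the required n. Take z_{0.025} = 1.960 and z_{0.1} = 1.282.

n = 19 pairs

For a paired (one-sample on differences) test: n = ((z_{α/2} + z_β) / d)².
z_{α/2} + z_β = 1.960 + 1.282 = 3.242.
n = (3.242 / 0.75)² = 4.323² = 18.69.
Round up.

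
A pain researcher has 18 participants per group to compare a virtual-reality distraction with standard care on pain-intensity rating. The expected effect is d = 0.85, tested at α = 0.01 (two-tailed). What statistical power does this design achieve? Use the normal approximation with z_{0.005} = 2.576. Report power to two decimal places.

For two equal groups, power = Φ(d·√(n/2) − z_{α/2}).
d·√(n/2) = 0.85 × √(18/2) = 0.85 × 3.000 = 2.550.
z_β = 2.550 − 2.576 = -0.026.
Power = Φ(-0.026) = 0.490.

power ≈ 0.49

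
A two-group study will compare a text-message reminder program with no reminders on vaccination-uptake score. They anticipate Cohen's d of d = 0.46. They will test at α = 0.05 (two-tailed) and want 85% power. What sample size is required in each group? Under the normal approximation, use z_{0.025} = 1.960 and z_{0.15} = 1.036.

For two independent groups with equal n: n = 2·((z_{α/2} + z_β) / d)².
z_{α/2} + z_β = 1.960 + 1.036 = 2.996.
n = 2 × (2.996 / 0.46)² = 2 × 6.513² = 2 × 42.42 = 84.8.
Round up to the next whole participant.

n = 85 per group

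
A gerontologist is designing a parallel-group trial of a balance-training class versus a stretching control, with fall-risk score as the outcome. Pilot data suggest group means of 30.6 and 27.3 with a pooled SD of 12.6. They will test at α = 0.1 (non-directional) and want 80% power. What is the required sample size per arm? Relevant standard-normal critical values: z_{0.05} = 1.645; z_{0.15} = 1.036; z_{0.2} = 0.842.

Cohen's d = |M₁ − M₂| / SD_pooled = |30.6 − 27.3| / 12.6 = 3.3 / 12.6 = 0.262.
For two independent groups with equal n: n = 2·((z_{α/2} + z_β) / d)².
z_{α/2} + z_β = 1.645 + 0.842 = 2.487.
n = 2 × (2.487 / 0.262)² = 2 × 9.492² = 2 × 90.11 = 180.2.
Round up to the next whole participant.

n = 181 per group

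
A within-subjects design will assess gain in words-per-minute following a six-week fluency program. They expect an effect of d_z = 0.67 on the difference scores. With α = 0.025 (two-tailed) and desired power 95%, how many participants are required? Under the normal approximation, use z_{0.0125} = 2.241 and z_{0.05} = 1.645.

For a paired (one-sample on differences) test: n = ((z_{α/2} + z_β) / d)².
z_{α/2} + z_β = 2.241 + 1.645 = 3.886.
n = (3.886 / 0.67)² = 5.800² = 33.64.
Round up.

n = 34 pairs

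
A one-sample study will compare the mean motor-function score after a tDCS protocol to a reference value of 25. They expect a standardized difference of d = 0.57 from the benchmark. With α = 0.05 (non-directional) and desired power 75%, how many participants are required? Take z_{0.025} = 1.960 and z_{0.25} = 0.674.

For a one-sample test: n = ((z_{α/2} + z_β) / d)².
z_{α/2} + z_β = 1.960 + 0.674 = 2.634.
n = (2.634 / 0.57)² = 4.621² = 21.35.
Round up.

n = 22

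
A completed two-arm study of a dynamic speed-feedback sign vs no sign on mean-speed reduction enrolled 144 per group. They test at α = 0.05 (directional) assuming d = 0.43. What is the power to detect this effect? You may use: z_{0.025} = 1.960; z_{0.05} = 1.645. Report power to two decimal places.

For two equal groups, power = Φ(d·√(n/2) − z_{α}).
d·√(n/2) = 0.43 × √(144/2) = 0.43 × 8.485 = 3.649.
z_β = 3.649 − 1.645 = 2.004.
Power = Φ(2.004) = 0.977.

power ≈ 0.98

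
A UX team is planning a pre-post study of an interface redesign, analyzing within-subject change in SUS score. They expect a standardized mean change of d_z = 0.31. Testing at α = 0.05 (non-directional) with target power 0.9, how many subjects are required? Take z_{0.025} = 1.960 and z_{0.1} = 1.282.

n = 110 pairs

For a paired (one-sample on differences) test: n = ((z_{α/2} + z_β) / d)².
z_{α/2} + z_β = 1.960 + 1.282 = 3.242.
n = (3.242 / 0.31)² = 10.458² = 109.37.
Round up.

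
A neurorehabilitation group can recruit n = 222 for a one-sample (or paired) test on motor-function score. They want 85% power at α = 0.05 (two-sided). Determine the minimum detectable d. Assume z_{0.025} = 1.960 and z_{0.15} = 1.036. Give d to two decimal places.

d_min ≈ 0.20

For a single sample (or paired design) of n = 222: d_min = (z_{α/2} + z_β)/√n.
z-sum = 1.960 + 1.036 = 2.996.
d_min = 2.996 / √222 = 2.996 / 14.900 = 0.201.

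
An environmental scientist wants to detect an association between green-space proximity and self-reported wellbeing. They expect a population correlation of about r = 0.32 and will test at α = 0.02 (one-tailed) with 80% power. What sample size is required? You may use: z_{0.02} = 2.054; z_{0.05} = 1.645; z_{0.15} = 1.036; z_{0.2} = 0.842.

Fisher's z: C = ½·ln((1+r)/(1−r)) = ½·ln(1.9412) = 0.3316.
n = ((z_{α} + z_β)/C)² + 3.
(2.054 + 0.842) / 0.3316 = 2.896 / 0.3316 = 8.733.
n = 8.733² + 3 = 76.27 + 3 = 79.3.
Round up.

n = 80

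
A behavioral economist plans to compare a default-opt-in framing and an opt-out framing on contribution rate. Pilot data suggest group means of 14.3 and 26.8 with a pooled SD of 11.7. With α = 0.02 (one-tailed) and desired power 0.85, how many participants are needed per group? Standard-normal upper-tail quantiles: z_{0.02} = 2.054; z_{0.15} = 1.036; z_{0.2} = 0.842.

n = 17 per group

Cohen's d = |M₁ − M₂| / SD_pooled = |14.3 − 26.8| / 11.7 = 12.5 / 11.7 = 1.068.
For two independent groups with equal n: n = 2·((z_{α} + z_β) / d)².
z_{α} + z_β = 2.054 + 1.036 = 3.090.
n = 2 × (3.090 / 1.068)² = 2 × 2.893² = 2 × 8.37 = 16.7.
Round up to the next whole participant.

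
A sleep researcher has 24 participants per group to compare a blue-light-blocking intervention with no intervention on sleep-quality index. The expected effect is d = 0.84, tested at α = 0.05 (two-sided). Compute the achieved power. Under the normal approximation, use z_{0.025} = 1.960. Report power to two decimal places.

For two equal groups, power = Φ(d·√(n/2) − z_{α/2}).
d·√(n/2) = 0.84 × √(24/2) = 0.84 × 3.464 = 2.910.
z_β = 2.910 − 1.960 = 0.950.
Power = Φ(0.950) = 0.829.

power ≈ 0.83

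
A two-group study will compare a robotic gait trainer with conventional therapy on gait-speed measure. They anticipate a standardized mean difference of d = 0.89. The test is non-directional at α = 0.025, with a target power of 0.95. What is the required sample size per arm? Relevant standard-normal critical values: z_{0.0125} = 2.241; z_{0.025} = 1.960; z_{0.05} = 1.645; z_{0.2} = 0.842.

For two independent groups with equal n: n = 2·((z_{α/2} + z_β) / d)².
z_{α/2} + z_β = 2.241 + 1.645 = 3.886.
n = 2 × (3.886 / 0.89)² = 2 × 4.366² = 2 × 19.06 = 38.1.
Round up to the next whole participant.

n = 39 per group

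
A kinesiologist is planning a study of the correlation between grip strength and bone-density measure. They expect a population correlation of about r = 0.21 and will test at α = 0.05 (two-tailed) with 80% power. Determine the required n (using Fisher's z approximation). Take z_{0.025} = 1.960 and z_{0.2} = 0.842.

n = 176

Fisher's z: C = ½·ln((1+r)/(1−r)) = ½·ln(1.5316) = 0.2132.
n = ((z_{α/2} + z_β)/C)² + 3.
(1.960 + 0.842) / 0.2132 = 2.802 / 0.2132 = 13.143.
n = 13.143² + 3 = 172.73 + 3 = 175.7.
Round up.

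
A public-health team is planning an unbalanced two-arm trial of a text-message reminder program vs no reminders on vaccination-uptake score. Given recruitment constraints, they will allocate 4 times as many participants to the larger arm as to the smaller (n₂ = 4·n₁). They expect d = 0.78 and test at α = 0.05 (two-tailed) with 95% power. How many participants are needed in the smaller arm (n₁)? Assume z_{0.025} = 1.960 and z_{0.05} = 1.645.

n₁ = 27

With allocation ratio k = n₂/n₁ = 4, Var(x̄₁−x̄₂) = σ²(1/n₁ + 1/(k·n₁)) = σ²·(k+1)/(k·n₁).
So n₁ = (1 + 1/k)·((z_{α/2} + z_β)/d)² = 1.250 × (3.605/0.78)².
n₁ = 1.250 × 21.36 = 26.7.
Round up: n₁ = 27, giving n₂ = 4 × 27 = 108.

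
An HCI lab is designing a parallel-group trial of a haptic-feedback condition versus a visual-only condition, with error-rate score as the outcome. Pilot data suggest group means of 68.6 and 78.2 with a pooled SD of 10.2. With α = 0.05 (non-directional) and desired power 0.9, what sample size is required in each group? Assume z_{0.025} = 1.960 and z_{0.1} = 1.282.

Cohen's d = |M₁ − M₂| / SD_pooled = |68.6 − 78.2| / 10.2 = 9.6 / 10.2 = 0.941.
For two independent groups with equal n: n = 2·((z_{α/2} + z_β) / d)².
z_{α/2} + z_β = 1.960 + 1.282 = 3.242.
n = 2 × (3.242 / 0.941)² = 2 × 3.445² = 2 × 11.87 = 23.7.
Round up to the next whole participant.

n = 24 per group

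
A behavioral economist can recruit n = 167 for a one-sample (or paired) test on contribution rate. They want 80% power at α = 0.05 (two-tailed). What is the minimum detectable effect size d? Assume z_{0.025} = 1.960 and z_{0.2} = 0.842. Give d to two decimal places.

d_min ≈ 0.22

For a single sample (or paired design) of n = 167: d_min = (z_{α/2} + z_β)/√n.
z-sum = 1.960 + 0.842 = 2.802.
d_min = 2.802 / √167 = 2.802 / 12.923 = 0.217.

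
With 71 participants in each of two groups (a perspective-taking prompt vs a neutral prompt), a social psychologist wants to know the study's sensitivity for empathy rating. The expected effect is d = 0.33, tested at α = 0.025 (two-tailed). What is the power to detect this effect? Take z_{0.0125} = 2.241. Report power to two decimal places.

power ≈ 0.39

For two equal groups, power = Φ(d·√(n/2) − z_{α/2}).
d·√(n/2) = 0.33 × √(71/2) = 0.33 × 5.958 = 1.966.
z_β = 1.966 − 2.241 = -0.275.
Power = Φ(-0.275) = 0.392.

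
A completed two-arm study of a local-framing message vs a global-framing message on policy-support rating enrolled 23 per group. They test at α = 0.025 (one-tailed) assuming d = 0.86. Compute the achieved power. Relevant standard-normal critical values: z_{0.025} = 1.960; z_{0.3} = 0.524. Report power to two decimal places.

power ≈ 0.83

For two equal groups, power = Φ(d·√(n/2) − z_{α}).
d·√(n/2) = 0.86 × √(23/2) = 0.86 × 3.391 = 2.916.
z_β = 2.916 − 1.960 = 0.956.
Power = Φ(0.956) = 0.831.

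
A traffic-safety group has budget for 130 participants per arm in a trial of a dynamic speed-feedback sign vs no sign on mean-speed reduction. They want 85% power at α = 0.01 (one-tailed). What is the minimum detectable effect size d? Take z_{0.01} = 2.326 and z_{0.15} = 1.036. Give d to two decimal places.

For two independent groups of n = 130 each: d_min = (z_{α} + z_β)·√(2/n).
z-sum = 2.326 + 1.036 = 3.362.
d_min = 3.362 × √(2/130) = 3.362 × 0.1240 = 0.417.

d_min ≈ 0.42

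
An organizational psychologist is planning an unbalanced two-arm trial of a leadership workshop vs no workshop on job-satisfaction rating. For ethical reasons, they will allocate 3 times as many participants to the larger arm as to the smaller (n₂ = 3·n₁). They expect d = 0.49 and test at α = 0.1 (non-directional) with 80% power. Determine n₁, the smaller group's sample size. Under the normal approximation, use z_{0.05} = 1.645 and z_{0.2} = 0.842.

n₁ = 35

With allocation ratio k = n₂/n₁ = 3, Var(x̄₁−x̄₂) = σ²(1/n₁ + 1/(k·n₁)) = σ²·(k+1)/(k·n₁).
So n₁ = (1 + 1/k)·((z_{α/2} + z_β)/d)² = 1.333 × (2.487/0.49)².
n₁ = 1.333 × 25.76 = 34.3.
Round up: n₁ = 35, giving n₂ = 3 × 35 = 105.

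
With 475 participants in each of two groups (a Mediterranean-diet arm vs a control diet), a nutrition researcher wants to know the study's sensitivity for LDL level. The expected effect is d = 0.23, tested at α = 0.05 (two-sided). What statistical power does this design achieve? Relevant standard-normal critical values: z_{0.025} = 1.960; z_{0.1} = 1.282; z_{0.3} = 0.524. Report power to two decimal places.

For two equal groups, power = Φ(d·√(n/2) − z_{α/2}).
d·√(n/2) = 0.23 × √(475/2) = 0.23 × 15.411 = 3.545.
z_β = 3.545 − 1.960 = 1.585.
Power = Φ(1.585) = 0.943.

power ≈ 0.94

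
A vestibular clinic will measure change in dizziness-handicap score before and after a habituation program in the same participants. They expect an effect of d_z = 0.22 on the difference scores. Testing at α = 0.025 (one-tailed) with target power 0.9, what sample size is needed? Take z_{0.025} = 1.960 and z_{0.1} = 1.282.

n = 218 pairs

For a paired (one-sample on differences) test: n = ((z_{α} + z_β) / d)².
z_{α} + z_β = 1.960 + 1.282 = 3.242.
n = (3.242 / 0.22)² = 14.736² = 217.16.
Round up.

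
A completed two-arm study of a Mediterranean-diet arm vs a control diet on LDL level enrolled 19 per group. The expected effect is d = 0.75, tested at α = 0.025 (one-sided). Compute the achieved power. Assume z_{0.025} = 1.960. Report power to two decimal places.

For two equal groups, power = Φ(d·√(n/2) − z_{α}).
d·√(n/2) = 0.75 × √(19/2) = 0.75 × 3.082 = 2.312.
z_β = 2.312 − 1.960 = 0.352.
Power = Φ(0.352) = 0.637.

power ≈ 0.64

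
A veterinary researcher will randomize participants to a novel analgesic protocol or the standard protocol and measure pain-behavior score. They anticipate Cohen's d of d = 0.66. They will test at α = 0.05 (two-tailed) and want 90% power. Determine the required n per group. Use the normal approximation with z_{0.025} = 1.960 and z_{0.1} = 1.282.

For two independent groups with equal n: n = 2·((z_{α/2} + z_β) / d)².
z_{α/2} + z_β = 1.960 + 1.282 = 3.242.
n = 2 × (3.242 / 0.66)² = 2 × 4.912² = 2 × 24.13 = 48.3.
Round up to the next whole participant.

n = 49 per group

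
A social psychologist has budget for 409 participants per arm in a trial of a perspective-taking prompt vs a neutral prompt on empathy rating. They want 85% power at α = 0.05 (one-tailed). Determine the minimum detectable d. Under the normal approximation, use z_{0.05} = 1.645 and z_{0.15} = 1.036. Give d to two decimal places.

d_min ≈ 0.19

For two independent groups of n = 409 each: d_min = (z_{α} + z_β)·√(2/n).
z-sum = 1.645 + 1.036 = 2.681.
d_min = 2.681 × √(2/409) = 2.681 × 0.0699 = 0.187.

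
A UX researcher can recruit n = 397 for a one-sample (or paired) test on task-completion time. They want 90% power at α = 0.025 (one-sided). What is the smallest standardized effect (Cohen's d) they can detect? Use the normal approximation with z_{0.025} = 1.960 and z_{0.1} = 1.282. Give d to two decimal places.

d_min ≈ 0.16

For a single sample (or paired design) of n = 397: d_min = (z_{α} + z_β)/√n.
z-sum = 1.960 + 1.282 = 3.242.
d_min = 3.242 / √397 = 3.242 / 19.925 = 0.163.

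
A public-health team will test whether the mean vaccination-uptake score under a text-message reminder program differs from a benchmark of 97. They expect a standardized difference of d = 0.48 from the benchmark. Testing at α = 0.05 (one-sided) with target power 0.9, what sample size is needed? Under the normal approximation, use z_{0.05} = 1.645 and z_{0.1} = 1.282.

For a one-sample test: n = ((z_{α} + z_β) / d)².
z_{α} + z_β = 1.645 + 1.282 = 2.927.
n = (2.927 / 0.48)² = 6.098² = 37.18.
Round up.

n = 38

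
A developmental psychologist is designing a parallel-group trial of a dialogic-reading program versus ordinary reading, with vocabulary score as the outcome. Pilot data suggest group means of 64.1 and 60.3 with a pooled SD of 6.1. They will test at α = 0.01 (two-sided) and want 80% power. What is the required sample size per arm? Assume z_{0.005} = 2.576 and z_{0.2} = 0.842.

n = 61 per group

Cohen's d = |M₁ − M₂| / SD_pooled = |64.1 − 60.3| / 6.1 = 3.8 / 6.1 = 0.623.
For two independent groups with equal n: n = 2·((z_{α/2} + z_β) / d)².
z_{α/2} + z_β = 2.576 + 0.842 = 3.418.
n = 2 × (3.418 / 0.623)² = 2 × 5.486² = 2 × 30.10 = 60.2.
Round up to the next whole participant.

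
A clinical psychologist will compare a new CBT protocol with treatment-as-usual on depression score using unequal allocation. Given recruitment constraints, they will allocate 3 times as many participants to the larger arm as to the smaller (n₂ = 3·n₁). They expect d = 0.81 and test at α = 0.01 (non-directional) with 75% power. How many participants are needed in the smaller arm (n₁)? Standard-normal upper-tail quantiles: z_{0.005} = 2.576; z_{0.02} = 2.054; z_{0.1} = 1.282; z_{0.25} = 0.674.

With allocation ratio k = n₂/n₁ = 3, Var(x̄₁−x̄₂) = σ²(1/n₁ + 1/(k·n₁)) = σ²·(k+1)/(k·n₁).
So n₁ = (1 + 1/k)·((z_{α/2} + z_β)/d)² = 1.333 × (3.250/0.81)².
n₁ = 1.333 × 16.10 = 21.5.
Round up: n₁ = 22, giving n₂ = 3 × 22 = 66.

n₁ = 22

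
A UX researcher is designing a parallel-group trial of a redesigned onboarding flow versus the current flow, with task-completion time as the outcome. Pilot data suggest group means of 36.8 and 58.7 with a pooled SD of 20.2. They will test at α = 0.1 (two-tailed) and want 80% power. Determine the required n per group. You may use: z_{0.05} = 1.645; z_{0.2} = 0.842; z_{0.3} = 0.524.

n = 11 per group

Cohen's d = |M₁ − M₂| / SD_pooled = |36.8 − 58.7| / 20.2 = 21.9 / 20.2 = 1.084.
For two independent groups with equal n: n = 2·((z_{α/2} + z_β) / d)².
z_{α/2} + z_β = 1.645 + 0.842 = 2.487.
n = 2 × (2.487 / 1.084)² = 2 × 2.294² = 2 × 5.26 = 10.5.
Round up to the next whole participant.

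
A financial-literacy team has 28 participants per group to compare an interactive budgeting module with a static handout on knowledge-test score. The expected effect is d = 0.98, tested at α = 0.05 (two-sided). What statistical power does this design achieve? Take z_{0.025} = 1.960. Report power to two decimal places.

power ≈ 0.96

For two equal groups, power = Φ(d·√(n/2) − z_{α/2}).
d·√(n/2) = 0.98 × √(28/2) = 0.98 × 3.742 = 3.667.
z_β = 3.667 − 1.960 = 1.707.
Power = Φ(1.707) = 0.956.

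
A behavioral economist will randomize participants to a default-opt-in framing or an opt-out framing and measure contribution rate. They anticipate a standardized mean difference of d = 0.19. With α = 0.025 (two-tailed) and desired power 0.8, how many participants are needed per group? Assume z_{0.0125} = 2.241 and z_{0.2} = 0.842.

For two independent groups with equal n: n = 2·((z_{α/2} + z_β) / d)².
z_{α/2} + z_β = 2.241 + 0.842 = 3.083.
n = 2 × (3.083 / 0.19)² = 2 × 16.226² = 2 × 263.29 = 526.6.
Round up to the next whole participant.

n = 527 per group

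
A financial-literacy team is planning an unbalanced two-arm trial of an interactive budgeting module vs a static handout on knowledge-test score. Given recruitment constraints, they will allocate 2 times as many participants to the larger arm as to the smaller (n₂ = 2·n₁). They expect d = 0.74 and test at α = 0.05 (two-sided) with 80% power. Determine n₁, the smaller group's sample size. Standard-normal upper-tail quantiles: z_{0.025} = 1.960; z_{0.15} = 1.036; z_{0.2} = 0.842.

n₁ = 22

With allocation ratio k = n₂/n₁ = 2, Var(x̄₁−x̄₂) = σ²(1/n₁ + 1/(k·n₁)) = σ²·(k+1)/(k·n₁).
So n₁ = (1 + 1/k)·((z_{α/2} + z_β)/d)² = 1.500 × (2.802/0.74)².
n₁ = 1.500 × 14.34 = 21.5.
Round up: n₁ = 22, giving n₂ = 2 × 22 = 44.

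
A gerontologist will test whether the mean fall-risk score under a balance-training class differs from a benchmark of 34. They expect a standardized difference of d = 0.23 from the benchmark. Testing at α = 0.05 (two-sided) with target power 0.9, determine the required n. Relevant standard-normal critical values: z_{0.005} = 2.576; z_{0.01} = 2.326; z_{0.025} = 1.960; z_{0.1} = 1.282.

For a one-sample test: n = ((z_{α/2} + z_β) / d)².
z_{α/2} + z_β = 1.960 + 1.282 = 3.242.
n = (3.242 / 0.23)² = 14.096² = 198.69.
Round up.

n = 199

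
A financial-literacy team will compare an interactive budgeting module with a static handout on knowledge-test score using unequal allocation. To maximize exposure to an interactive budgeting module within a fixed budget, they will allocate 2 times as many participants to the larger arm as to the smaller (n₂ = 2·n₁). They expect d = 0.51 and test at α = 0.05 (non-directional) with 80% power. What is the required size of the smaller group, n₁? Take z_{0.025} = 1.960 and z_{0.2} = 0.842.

n₁ = 46

With allocation ratio k = n₂/n₁ = 2, Var(x̄₁−x̄₂) = σ²(1/n₁ + 1/(k·n₁)) = σ²·(k+1)/(k·n₁).
So n₁ = (1 + 1/k)·((z_{α/2} + z_β)/d)² = 1.500 × (2.802/0.51)².
n₁ = 1.500 × 30.19 = 45.3.
Round up: n₁ = 46, giving n₂ = 2 × 46 = 92.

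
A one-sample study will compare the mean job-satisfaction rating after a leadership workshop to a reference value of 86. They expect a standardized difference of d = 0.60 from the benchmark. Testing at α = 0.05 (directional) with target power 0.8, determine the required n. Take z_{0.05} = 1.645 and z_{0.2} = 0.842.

For a one-sample test: n = ((z_{α} + z_β) / d)².
z_{α} + z_β = 1.645 + 0.842 = 2.487.
n = (2.487 / 0.60)² = 4.145² = 17.18.
Round up.

n = 18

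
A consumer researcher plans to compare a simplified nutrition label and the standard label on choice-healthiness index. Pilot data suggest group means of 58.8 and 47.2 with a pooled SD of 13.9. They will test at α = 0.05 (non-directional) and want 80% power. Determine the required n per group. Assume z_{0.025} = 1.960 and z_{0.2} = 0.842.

n = 23 per group

Cohen's d = |M₁ − M₂| / SD_pooled = |58.8 − 47.2| / 13.9 = 11.6 / 13.9 = 0.835.
For two independent groups with equal n: n = 2·((z_{α/2} + z_β) / d)².
z_{α/2} + z_β = 1.960 + 0.842 = 2.802.
n = 2 × (2.802 / 0.835)² = 2 × 3.356² = 2 × 11.26 = 22.5.
Round up to the next whole participant.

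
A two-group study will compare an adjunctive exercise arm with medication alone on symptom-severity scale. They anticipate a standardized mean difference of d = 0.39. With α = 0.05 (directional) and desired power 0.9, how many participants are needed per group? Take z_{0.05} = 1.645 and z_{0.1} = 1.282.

n = 113 per group

For two independent groups with equal n: n = 2·((z_{α} + z_β) / d)².
z_{α} + z_β = 1.645 + 1.282 = 2.927.
n = 2 × (2.927 / 0.39)² = 2 × 7.505² = 2 × 56.33 = 112.7.
Round up to the next whole participant.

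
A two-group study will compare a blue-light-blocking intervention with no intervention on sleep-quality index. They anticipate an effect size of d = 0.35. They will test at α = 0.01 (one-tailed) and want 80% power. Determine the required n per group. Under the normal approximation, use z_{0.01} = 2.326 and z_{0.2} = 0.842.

For two independent groups with equal n: n = 2·((z_{α} + z_β) / d)².
z_{α} + z_β = 2.326 + 0.842 = 3.168.
n = 2 × (3.168 / 0.35)² = 2 × 9.051² = 2 × 81.93 = 163.9.
Round up to the next whole participant.

n = 164 per group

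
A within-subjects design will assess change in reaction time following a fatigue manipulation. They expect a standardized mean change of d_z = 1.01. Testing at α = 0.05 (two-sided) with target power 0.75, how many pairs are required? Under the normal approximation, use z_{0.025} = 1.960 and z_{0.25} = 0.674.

For a paired (one-sample on differences) test: n = ((z_{α/2} + z_β) / d)².
z_{α/2} + z_β = 1.960 + 0.674 = 2.634.
n = (2.634 / 1.01)² = 2.608² = 6.80.
Round up.

n = 7 pairs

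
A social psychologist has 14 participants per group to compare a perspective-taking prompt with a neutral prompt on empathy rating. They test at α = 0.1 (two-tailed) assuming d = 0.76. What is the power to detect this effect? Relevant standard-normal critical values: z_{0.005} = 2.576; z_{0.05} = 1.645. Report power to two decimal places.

power ≈ 0.64

For two equal groups, power = Φ(d·√(n/2) − z_{α/2}).
d·√(n/2) = 0.76 × √(14/2) = 0.76 × 2.646 = 2.011.
z_β = 2.011 − 1.645 = 0.366.
Power = Φ(0.366) = 0.643.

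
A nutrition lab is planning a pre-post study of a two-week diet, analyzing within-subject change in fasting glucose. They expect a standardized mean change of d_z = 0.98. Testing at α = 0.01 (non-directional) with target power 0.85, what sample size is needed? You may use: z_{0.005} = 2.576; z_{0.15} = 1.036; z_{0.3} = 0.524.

n = 14 pairs

For a paired (one-sample on differences) test: n = ((z_{α/2} + z_β) / d)².
z_{α/2} + z_β = 2.576 + 1.036 = 3.612.
n = (3.612 / 0.98)² = 3.686² = 13.58.
Round up.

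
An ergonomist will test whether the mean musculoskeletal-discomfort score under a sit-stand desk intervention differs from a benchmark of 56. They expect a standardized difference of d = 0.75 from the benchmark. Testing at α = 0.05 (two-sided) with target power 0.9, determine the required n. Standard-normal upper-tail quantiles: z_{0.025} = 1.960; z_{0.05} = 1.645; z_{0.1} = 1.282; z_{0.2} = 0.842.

For a one-sample test: n = ((z_{α/2} + z_β) / d)².
z_{α/2} + z_β = 1.960 + 1.282 = 3.242.
n = (3.242 / 0.75)² = 4.323² = 18.69.
Round up.

n = 19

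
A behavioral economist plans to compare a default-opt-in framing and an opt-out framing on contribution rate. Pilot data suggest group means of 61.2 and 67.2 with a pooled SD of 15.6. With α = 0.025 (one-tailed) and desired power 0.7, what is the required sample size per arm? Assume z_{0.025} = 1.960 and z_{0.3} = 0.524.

n = 84 per group

Cohen's d = |M₁ − M₂| / SD_pooled = |61.2 − 67.2| / 15.6 = 6.0 / 15.6 = 0.385.
For two independent groups with equal n: n = 2·((z_{α} + z_β) / d)².
z_{α} + z_β = 1.960 + 0.524 = 2.484.
n = 2 × (2.484 / 0.385)² = 2 × 6.452² = 2 × 41.63 = 83.3.
Round up to the next whole participant.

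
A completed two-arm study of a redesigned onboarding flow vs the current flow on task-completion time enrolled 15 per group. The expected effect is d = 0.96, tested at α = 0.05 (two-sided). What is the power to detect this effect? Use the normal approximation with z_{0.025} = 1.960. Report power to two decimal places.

For two equal groups, power = Φ(d·√(n/2) − z_{α/2}).
d·√(n/2) = 0.96 × √(15/2) = 0.96 × 2.739 = 2.629.
z_β = 2.629 − 1.960 = 0.669.
Power = Φ(0.669) = 0.748.

power ≈ 0.75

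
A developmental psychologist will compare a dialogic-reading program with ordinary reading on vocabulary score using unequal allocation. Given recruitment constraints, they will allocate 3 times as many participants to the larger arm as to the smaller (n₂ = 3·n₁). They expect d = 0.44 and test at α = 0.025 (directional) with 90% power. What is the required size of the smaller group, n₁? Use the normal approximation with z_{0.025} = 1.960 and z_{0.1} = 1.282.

n₁ = 73

With allocation ratio k = n₂/n₁ = 3, Var(x̄₁−x̄₂) = σ²(1/n₁ + 1/(k·n₁)) = σ²·(k+1)/(k·n₁).
So n₁ = (1 + 1/k)·((z_{α} + z_β)/d)² = 1.333 × (3.242/0.44)².
n₁ = 1.333 × 54.29 = 72.4.
Round up: n₁ = 73, giving n₂ = 3 × 73 = 219.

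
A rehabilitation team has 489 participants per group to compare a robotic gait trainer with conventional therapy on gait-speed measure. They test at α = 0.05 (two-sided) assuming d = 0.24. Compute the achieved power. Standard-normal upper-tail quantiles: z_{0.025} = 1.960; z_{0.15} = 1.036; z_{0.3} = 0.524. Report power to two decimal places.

For two equal groups, power = Φ(d·√(n/2) − z_{α/2}).
d·√(n/2) = 0.24 × √(489/2) = 0.24 × 15.636 = 3.753.
z_β = 3.753 − 1.960 = 1.793.
Power = Φ(1.793) = 0.963.

power ≈ 0.96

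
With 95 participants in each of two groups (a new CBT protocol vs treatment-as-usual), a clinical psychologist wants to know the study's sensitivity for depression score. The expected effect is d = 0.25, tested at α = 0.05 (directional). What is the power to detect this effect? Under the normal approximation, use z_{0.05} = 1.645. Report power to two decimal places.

For two equal groups, power = Φ(d·√(n/2) − z_{α}).
d·√(n/2) = 0.25 × √(95/2) = 0.25 × 6.892 = 1.723.
z_β = 1.723 − 1.645 = 0.078.
Power = Φ(0.078) = 0.531.

power ≈ 0.53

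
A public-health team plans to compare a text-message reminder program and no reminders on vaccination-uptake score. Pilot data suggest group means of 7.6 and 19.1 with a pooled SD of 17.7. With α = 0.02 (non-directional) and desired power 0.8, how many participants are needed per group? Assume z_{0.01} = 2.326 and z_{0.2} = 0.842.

n = 48 per group

Cohen's d = |M₁ − M₂| / SD_pooled = |7.6 − 19.1| / 17.7 = 11.5 / 17.7 = 0.650.
For two independent groups with equal n: n = 2·((z_{α/2} + z_β) / d)².
z_{α/2} + z_β = 2.326 + 0.842 = 3.168.
n = 2 × (3.168 / 0.650)² = 2 × 4.874² = 2 × 23.75 = 47.5.
Round up to the next whole participant.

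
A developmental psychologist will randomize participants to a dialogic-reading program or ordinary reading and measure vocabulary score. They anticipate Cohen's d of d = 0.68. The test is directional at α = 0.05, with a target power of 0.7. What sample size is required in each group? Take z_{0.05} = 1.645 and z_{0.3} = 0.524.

For two independent groups with equal n: n = 2·((z_{α} + z_β) / d)².
z_{α} + z_β = 1.645 + 0.524 = 2.169.
n = 2 × (2.169 / 0.68)² = 2 × 3.190² = 2 × 10.17 = 20.3.
Round up to the next whole participant.

n = 21 per group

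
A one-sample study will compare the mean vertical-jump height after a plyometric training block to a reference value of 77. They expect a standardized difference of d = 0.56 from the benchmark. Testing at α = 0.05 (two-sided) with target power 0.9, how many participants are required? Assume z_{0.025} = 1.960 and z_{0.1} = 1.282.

For a one-sample test: n = ((z_{α/2} + z_β) / d)².
z_{α/2} + z_β = 1.960 + 1.282 = 3.242.
n = (3.242 / 0.56)² = 5.789² = 33.52.
Round up.

n = 34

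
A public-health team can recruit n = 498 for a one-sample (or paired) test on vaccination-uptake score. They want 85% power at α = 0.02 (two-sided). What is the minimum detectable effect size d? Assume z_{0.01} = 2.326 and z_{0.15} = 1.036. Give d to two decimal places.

For a single sample (or paired design) of n = 498: d_min = (z_{α/2} + z_β)/√n.
z-sum = 2.326 + 1.036 = 3.362.
d_min = 3.362 / √498 = 3.362 / 22.316 = 0.151.

d_min ≈ 0.15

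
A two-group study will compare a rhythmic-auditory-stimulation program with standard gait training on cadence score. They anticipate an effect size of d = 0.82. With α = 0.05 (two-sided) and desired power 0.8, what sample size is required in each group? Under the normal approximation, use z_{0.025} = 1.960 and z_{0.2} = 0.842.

n = 24 per group

For two independent groups with equal n: n = 2·((z_{α/2} + z_β) / d)².
z_{α/2} + z_β = 1.960 + 0.842 = 2.802.
n = 2 × (2.802 / 0.82)² = 2 × 3.417² = 2 × 11.68 = 23.4.
Round up to the next whole participant.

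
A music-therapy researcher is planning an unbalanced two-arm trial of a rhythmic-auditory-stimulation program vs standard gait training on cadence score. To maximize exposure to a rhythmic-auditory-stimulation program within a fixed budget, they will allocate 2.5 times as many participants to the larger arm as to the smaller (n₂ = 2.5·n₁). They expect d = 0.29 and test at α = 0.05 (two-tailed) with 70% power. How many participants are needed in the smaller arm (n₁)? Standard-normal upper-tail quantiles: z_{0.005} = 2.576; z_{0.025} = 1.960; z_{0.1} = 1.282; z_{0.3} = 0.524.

n₁ = 103

With allocation ratio k = n₂/n₁ = 2.5, Var(x̄₁−x̄₂) = σ²(1/n₁ + 1/(k·n₁)) = σ²·(k+1)/(k·n₁).
So n₁ = (1 + 1/k)·((z_{α/2} + z_β)/d)² = 1.400 × (2.484/0.29)².
n₁ = 1.400 × 73.37 = 102.7.
Round up: n₁ = 103, giving n₂ = ⌈2.5 × 103⌉ = ⌈257.5⌉ = 258.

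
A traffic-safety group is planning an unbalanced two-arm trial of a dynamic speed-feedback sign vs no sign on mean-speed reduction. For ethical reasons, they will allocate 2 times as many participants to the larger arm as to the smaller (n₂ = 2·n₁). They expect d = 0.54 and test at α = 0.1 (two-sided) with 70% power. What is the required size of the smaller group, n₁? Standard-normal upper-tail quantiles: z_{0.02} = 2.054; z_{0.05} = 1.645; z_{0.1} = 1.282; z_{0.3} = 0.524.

n₁ = 25

With allocation ratio k = n₂/n₁ = 2, Var(x̄₁−x̄₂) = σ²(1/n₁ + 1/(k·n₁)) = σ²·(k+1)/(k·n₁).
So n₁ = (1 + 1/k)·((z_{α/2} + z_β)/d)² = 1.500 × (2.169/0.54)².
n₁ = 1.500 × 16.13 = 24.2.
Round up: n₁ = 25, giving n₂ = 2 × 25 = 50.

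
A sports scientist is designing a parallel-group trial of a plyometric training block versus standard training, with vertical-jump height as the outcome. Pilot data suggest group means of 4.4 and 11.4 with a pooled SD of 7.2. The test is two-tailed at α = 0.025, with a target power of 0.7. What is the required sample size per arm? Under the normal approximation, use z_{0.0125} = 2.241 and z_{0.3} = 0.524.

n = 17 per group

Cohen's d = |M₁ − M₂| / SD_pooled = |4.4 − 11.4| / 7.2 = 7.0 / 7.2 = 0.972.
For two independent groups with equal n: n = 2·((z_{α/2} + z_β) / d)².
z_{α/2} + z_β = 2.241 + 0.524 = 2.765.
n = 2 × (2.765 / 0.972)² = 2 × 2.845² = 2 × 8.09 = 16.2.
Round up to the next whole participant.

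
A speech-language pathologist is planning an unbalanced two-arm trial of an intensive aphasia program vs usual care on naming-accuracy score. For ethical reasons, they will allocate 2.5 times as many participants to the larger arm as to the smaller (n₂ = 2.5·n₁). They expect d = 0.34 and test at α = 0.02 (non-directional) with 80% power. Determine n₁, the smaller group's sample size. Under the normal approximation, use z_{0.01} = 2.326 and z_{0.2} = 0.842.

n₁ = 122

With allocation ratio k = n₂/n₁ = 2.5, Var(x̄₁−x̄₂) = σ²(1/n₁ + 1/(k·n₁)) = σ²·(k+1)/(k·n₁).
So n₁ = (1 + 1/k)·((z_{α/2} + z_β)/d)² = 1.400 × (3.168/0.34)².
n₁ = 1.400 × 86.82 = 121.5.
Round up: n₁ = 122, giving n₂ = 2.5 × 122 = 305.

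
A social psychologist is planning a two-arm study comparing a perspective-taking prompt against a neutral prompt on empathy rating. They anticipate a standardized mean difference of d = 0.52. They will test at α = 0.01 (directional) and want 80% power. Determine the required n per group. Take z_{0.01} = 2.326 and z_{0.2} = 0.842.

n = 75 per group

For two independent groups with equal n: n = 2·((z_{α} + z_β) / d)².
z_{α} + z_β = 2.326 + 0.842 = 3.168.
n = 2 × (3.168 / 0.52)² = 2 × 6.092² = 2 × 37.12 = 74.2.
Round up to the next whole participant.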